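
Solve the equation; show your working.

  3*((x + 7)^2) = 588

Step 1. [3*((x + 7)^2) = 588] leading coefficient 3: divide by 3, so div: (x + 7)^2 = 196.
Step 2. [(x + 7)^2 = 196] 196 ≥ 0, LHS is (·)² — take ±√, so sqrt: x + 7 = 14 or -14.
Step 3. [x + 7 = 14 or -14] 7 comes off first (subtract 7). So sub: x = 7 or -21.

Answer: x ∈ {-21, 7}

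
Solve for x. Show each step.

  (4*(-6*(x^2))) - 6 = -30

Step 1. [(4*(-6*(x^2))) - 6 = -30] the outer -6 inverts by adding 6. So sub: 4*(-6*(x^2)) = -24.
Step 2. [4*(-6*(x^2)) = -24] 4·(inner) — divide through by 4 ⇒ div: -6*(x^2) = -6.
Step 3. [-6*(x^2) = -6] -6·(inner) — divide through by -6, so div: x^2 = 1.
Step 4. [x^2 = 1] √ both sides: 1 ≥ 0 gives two branches ⇒ sqrt: x = 1 or -1.

Answer: x ∈ {-1, 1}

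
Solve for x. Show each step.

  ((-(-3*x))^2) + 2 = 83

Step 1. [((-(-3*x))^2) + 2 = 83] the outer +2 inverts by subtracting 2, so sub: (-(-3*x))^2 = 81.
Step 2. [(-(-3*x))^2 = 81] 81 ≥ 0, LHS is (·)² — take ±√ ⇒ sqrt: -(-3*x) = 9 or -9.
Step 3. [-(-3*x) = 9 or -9] flip signs both sides ⇒ neg: -3*x = -9 or 9.
Step 4. [-3*x = -9 or 9] divide by the outer -3. So div: x = 3 or -3.

Answer: x ∈ {-3, 3}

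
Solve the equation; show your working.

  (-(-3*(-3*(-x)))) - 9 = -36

Step 1. [(-(-3*(-3*(-x)))) - 9 = -36] 9 comes off first (add 9) ⇒ sub: -(-3*(-3*(-x))) = -27.
Step 2. [-(-3*(-3*(-x))) = -27] flip signs both sides, so neg: -3*(-3*(-x)) = 27.
Step 3. [-3*(-3*(-x)) = 27] -3·(inner) — divide through by -3. So div: -3*(-x) = -9.
Step 4. [-3*(-x) = -9] -3·(inner) — divide through by -3. So div: -x = 3.
Step 5. [-x = 3] flip signs both sides, so neg: x = -3.

Answer: x ∈ {-3}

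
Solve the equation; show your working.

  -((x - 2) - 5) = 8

Step 1. [-((x - 2) - 5) = 8] flip signs both sides, so neg: (x - 2) - 5 = -8.
Step 2. [(x - 2) - 5 = -8] peel the -5: add 5 from each side ⇒ sub: x - 2 = -3.
Step 3. [x - 2 = -3] the outer -2 inverts by adding 2 ⇒ sub: x = -1.

Answer: x ∈ {-1}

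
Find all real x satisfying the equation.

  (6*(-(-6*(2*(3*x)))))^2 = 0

Step 1. [(6*(-(-6*(2*(3*x)))))^2 = 0] 0 ≥ 0, LHS is (·)² — take ±√ ⇒ sqrt: 6*(-(-6*(2*(3*x)))) = 0.
Step 2. [6*(-(-6*(2*(3*x)))) = 0] 6·(inner) — divide through by 6 ⇒ div: -(-6*(2*(3*x))) = 0.
Step 3. [-(-6*(2*(3*x))) = 0] leading − — multiply by −1, so neg: -6*(2*(3*x)) = 0.
Step 4. [-6*(2*(3*x)) = 0] -6·(inner) — divide through by -6. So div: 2*(3*x) = 0.
Step 5. [2*(3*x) = 0] LHS = 2·(…); ÷2 both sides, so div: 3*x = 0.
Step 6. [3*x = 0] 3 out front; divide by 3. So div: x = 0.

Answer: x ∈ {0}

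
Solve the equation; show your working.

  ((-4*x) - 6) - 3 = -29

Step 1. [((-4*x) - 6) - 3 = -29] add 3: x sits inside (… - 3) ⇒ sub: (-4*x) - 6 = -26.
Step 2. [(-4*x) - 6 = -26] -6 is outermost — add 6 both sides, so sub: -4*x = -20.
Step 3. [-4*x = -20] leading coefficient -4: divide by -4. So div: x = 5.

Answer: x ∈ {5}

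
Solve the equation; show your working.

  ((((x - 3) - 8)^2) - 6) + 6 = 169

Step 1. [((((x - 3) - 8)^2) - 6) + 6 = 169] subtract 6: x sits inside (… + 6), so sub: (((x - 3) - 8)^2) - 6 = 163.
Step 2. [(((x - 3) - 8)^2) - 6 = 163] add 6: x sits inside (… - 6). So sub: ((x - 3) - 8)^2 = 169.
Step 3. [((x - 3) - 8)^2 = 169] 169 ≥ 0, LHS is (·)² — take ±√, so sqrt: (x - 3) - 8 = 13 or -13.
Step 4. [(x - 3) - 8 = 13 or -13] add 8: x sits inside (… - 8). So sub: x - 3 = 21 or -5.
Step 5. [x - 3 = 21 or -5] -3 is outermost — add 3 both sides. So sub: x = 24 or -2.

Answer: x ∈ {-2, 24}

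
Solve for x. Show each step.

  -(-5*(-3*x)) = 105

Step 1. [-(-5*(-3*x)) = 105] flip signs both sides. So neg: -5*(-3*x) = -105.
Step 2. [-5*(-3*x) = -105] LHS = -5·(…); ÷-5 both sides. So div: -3*x = 21.
Step 3. [-3*x = 21] LHS = -3·(…); ÷-3 both sides, so div: x = -7.

Answer: x ∈ {-7}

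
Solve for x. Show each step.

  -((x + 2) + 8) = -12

Step 1. [-((x + 2) + 8) = -12] flip signs both sides. So neg: (x + 2) + 8 = 12.
Step 2. [(x + 2) + 8 = 12] 8 comes off first (subtract 8), so sub: x + 2 = 4.
Step 3. [x + 2 = 4] +2 is outermost — subtract 2 both sides, so sub: x = 2.

Answer: x ∈ {2}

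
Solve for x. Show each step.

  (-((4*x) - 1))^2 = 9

Step 1. [(-((4*x) - 1))^2 = 9] LHS squared, RHS 9 ≥ 0: apply √ (±) ⇒ sqrt: -((4*x) - 1) = 3 or -3.
Step 2. [-((4*x) - 1) = 3 or -3] flip signs both sides ⇒ neg: (4*x) - 1 = -3 or 3.
Step 3. [(4*x) - 1 = -3 or 3] the outer -1 inverts by adding 1 ⇒ sub: 4*x = -2 or 4.
Step 4. [4*x = -2 or 4] divide by the outer 4, so div: x = -1/2 or 1.

Answer: x ∈ {-1/2, 1}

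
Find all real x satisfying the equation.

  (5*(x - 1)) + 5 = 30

Step 1. [(5*(x - 1)) + 5 = 30] 5 comes off first (subtract 5). So sub: 5*(x - 1) = 25.
Step 2. [5*(x - 1) = 25] leading coefficient 5: divide by 5, so div: x - 1 = 5.
Step 3. [x - 1 = 5] peel the -1: add 1 from each side. So sub: x = 6.

Answer: x ∈ {6}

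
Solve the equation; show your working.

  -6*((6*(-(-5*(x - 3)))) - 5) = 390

Step 1. [-6*((6*(-(-5*(x - 3)))) - 5) = 390] -6·(inner) — divide through by -6 ⇒ div: (6*(-(-5*(x - 3)))) - 5 = -65.
Step 2. [(6*(-(-5*(x - 3)))) - 5 = -65] 5 comes off first (add 5). So sub: 6*(-(-5*(x - 3))) = -60.
Step 3. [6*(-(-5*(x - 3))) = -60] divide by the outer 6 ⇒ div: -(-5*(x - 3)) = -10.
Step 4. [-(-5*(x - 3)) = -10] LHS negated; negate both sides, so neg: -5*(x - 3) = 10.
Step 5. [-5*(x - 3) = 10] -5 out front; divide by -5, so div: x - 3 = -2.
Step 6. [x - 3 = -2] the outer -3 inverts by adding 3. So sub: x = 1.

Answer: x ∈ {1}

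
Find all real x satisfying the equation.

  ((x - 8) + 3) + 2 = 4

Step 1. [((x - 8) + 3) + 2 = 4] subtract 2: x sits inside (… + 2) ⇒ sub: (x - 8) + 3 = 2.
Step 2. [(x - 8) + 3 = 2] peel the +3: subtract 3 from each side, so sub: x - 8 = -1.
Step 3. [x - 8 = -1] peel the -8: add 8 from each side, so sub: x = 7.

Answer: x ∈ {7}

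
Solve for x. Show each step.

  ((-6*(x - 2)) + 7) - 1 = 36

Step 1. [((-6*(x - 2)) + 7) - 1 = 36] add 1: x sits inside (… - 1), so sub: (-6*(x - 2)) + 7 = 37.
Step 2. [(-6*(x - 2)) + 7 = 37] 7 comes off first (subtract 7) ⇒ sub: -6*(x - 2) = 30.
Step 3. [-6*(x - 2) = 30] -6 out front; divide by -6 ⇒ div: x - 2 = -5.
Step 4. [x - 2 = -5] -2 is outermost — add 2 both sides, so sub: x = -3.

Answer: x ∈ {-3}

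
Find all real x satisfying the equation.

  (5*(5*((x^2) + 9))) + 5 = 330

Step 1. [(5*(5*((x^2) + 9))) + 5 = 330] common factor 5 (LHS and 330) — divide through, so factor: (5*((x^2) + 9)) + 1 = 66.
Step 2. [(5*((x^2) + 9)) + 1 = 66] 1 comes off first (subtract 1) ⇒ sub: 5*((x^2) + 9) = 65.
Step 3. [5*((x^2) + 9) = 65] divide by the outer 5 ⇒ div: (x^2) + 9 = 13.
Step 4. [(x^2) + 9 = 13] peel the +9: subtract 9 from each side. So sub: x^2 = 4.
Step 5. [x^2 = 4] √ both sides: 4 ≥ 0 gives two branches ⇒ sqrt: x = 2 or -2.

Answer: x ∈ {-2, 2}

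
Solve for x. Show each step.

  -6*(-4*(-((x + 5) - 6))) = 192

Step 1. [-6*(-4*(-((x + 5) - 6))) = 192] -6·(inner) — divide through by -6, so div: -4*(-((x + 5) - 6)) = -32.
Step 2. [-4*(-((x + 5) - 6)) = -32] LHS = -4·(…); ÷-4 both sides. So div: -((x + 5) - 6) = 8.
Step 3. [-((x + 5) - 6) = 8] LHS negated; negate both sides, so neg: (x + 5) - 6 = -8.
Step 4. [(x + 5) - 6 = -8] 6 comes off first (add 6). So sub: x + 5 = -2.
Step 5. [x + 5 = -2] subtract 5: x sits inside (… + 5). So sub: x = -7.

Answer: x ∈ {-7}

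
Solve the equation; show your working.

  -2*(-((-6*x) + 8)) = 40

Step 1. [-2*(-((-6*x) + 8)) = 40] LHS = -2·(…); ÷-2 both sides ⇒ div: -((-6*x) + 8) = -20.
Step 2. [-((-6*x) + 8) = -20] LHS negated; negate both sides, so neg: (-6*x) + 8 = 20.
Step 3. [(-6*x) + 8 = 20] 8 comes off first (subtract 8), so sub: -6*x = 12.
Step 4. [-6*x = 12] LHS = -6·(…); ÷-6 both sides. So div: x = -2.

Answer: x ∈ {-2}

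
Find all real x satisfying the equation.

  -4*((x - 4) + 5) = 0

Step 1. [-4*((x - 4) + 5) = 0] -4 out front; divide by -4. So div: (x - 4) + 5 = 0.
Step 2. [(x - 4) + 5 = 0] the outer +5 inverts by subtracting 5 ⇒ sub: x - 4 = -5.
Step 3. [x - 4 = -5] the outer -4 inverts by adding 4. So sub: x = -1.

Answer: x ∈ {-1}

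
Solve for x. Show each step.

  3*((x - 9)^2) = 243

Step 1. [3*((x - 9)^2) = 243] leading coefficient 3: divide by 3 ⇒ div: (x - 9)^2 = 81.
Step 2. [(x - 9)^2 = 81] 81 ≥ 0, LHS is (·)² — take ±√, so sqrt: x - 9 = 9 or -9.
Step 3. [x - 9 = 9 or -9] peel the -9: add 9 from each side. So sub: x = 18 or 0.

Answer: x ∈ {0, 18}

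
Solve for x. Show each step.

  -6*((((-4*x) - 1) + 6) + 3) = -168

Step 1. [-6*((((-4*x) - 1) + 6) + 3) = -168] leading coefficient -6: divide by -6. So div: (((-4*x) - 1) + 6) + 3 = 28.
Step 2. [(((-4*x) - 1) + 6) + 3 = 28] the outer +3 inverts by subtracting 3, so sub: ((-4*x) - 1) + 6 = 25.
Step 3. [((-4*x) - 1) + 6 = 25] subtract 6: x sits inside (… + 6). So sub: (-4*x) - 1 = 19.
Step 4. [(-4*x) - 1 = 19] the outer -1 inverts by adding 1 ⇒ sub: -4*x = 20.
Step 5. [-4*x = 20] -4 out front; divide by -4, so div: x = -5.

Answer: x ∈ {-5}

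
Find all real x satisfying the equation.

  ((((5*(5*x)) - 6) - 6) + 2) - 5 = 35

Step 1. [((((5*(5*x)) - 6) - 6) + 2) - 5 = 35] add 5: x sits inside (… - 5), so sub: (((5*(5*x)) - 6) - 6) + 2 = 40.
Step 2. [(((5*(5*x)) - 6) - 6) + 2 = 40] peel the +2: subtract 2 from each side, so sub: ((5*(5*x)) - 6) - 6 = 38.
Step 3. [((5*(5*x)) - 6) - 6 = 38] add 6: x sits inside (… - 6) ⇒ sub: (5*(5*x)) - 6 = 44.
Step 4. [(5*(5*x)) - 6 = 44] the outer -6 inverts by adding 6, so sub: 5*(5*x) = 50.
Step 5. [5*(5*x) = 50] 5·(inner) — divide through by 5 ⇒ div: 5*x = 10.
Step 6. [5*x = 10] 5·(inner) — divide through by 5. So div: x = 2.

Answer: x ∈ {2}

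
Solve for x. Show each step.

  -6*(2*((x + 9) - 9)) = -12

Step 1. [-6*(2*((x + 9) - 9)) = -12] LHS = -6·(…); ÷-6 both sides, so div: 2*((x + 9) - 9) = 2.
Step 2. [2*((x + 9) - 9) = 2] LHS = 2·(…); ÷2 both sides, so div: (x + 9) - 9 = 1.
Step 3. [(x + 9) - 9 = 1] add 9: x sits inside (… - 9) ⇒ sub: x + 9 = 10.
Step 4. [x + 9 = 10] the outer +9 inverts by subtracting 9. So sub: x = 1.

Answer: x ∈ {1}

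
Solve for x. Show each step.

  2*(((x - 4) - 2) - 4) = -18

Step 1. [2*(((x - 4) - 2) - 4) = -18] divide by the outer 2. So div: ((x - 4) - 2) - 4 = -9.
Step 2. [((x - 4) - 2) - 4 = -9] peel the -4: add 4 from each side. So sub: (x - 4) - 2 = -5.
Step 3. [(x - 4) - 2 = -5] add 2: x sits inside (… - 2). So sub: x - 4 = -3.
Step 4. [x - 4 = -3] add 4: x sits inside (… - 4). So sub: x = 1.

Answer: x ∈ {1}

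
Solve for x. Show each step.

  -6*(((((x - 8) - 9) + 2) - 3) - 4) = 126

Step 1. [-6*(((((x - 8) - 9) + 2) - 3) - 4) = 126] leading coefficient -6: divide by -6, so div: ((((x - 8) - 9) + 2) - 3) - 4 = -21.
Step 2. [((((x - 8) - 9) + 2) - 3) - 4 = -21] add 4: x sits inside (… - 4), so sub: (((x - 8) - 9) + 2) - 3 = -17.
Step 3. [(((x - 8) - 9) + 2) - 3 = -17] peel the -3: add 3 from each side, so sub: ((x - 8) - 9) + 2 = -14.
Step 4. [((x - 8) - 9) + 2 = -14] subtract 2: x sits inside (… + 2), so sub: (x - 8) - 9 = -16.
Step 5. [(x - 8) - 9 = -16] peel the -9: add 9 from each side, so sub: x - 8 = -7.
Step 6. [x - 8 = -7] peel the -8: add 8 from each side, so sub: x = 1.

Answer: x ∈ {1}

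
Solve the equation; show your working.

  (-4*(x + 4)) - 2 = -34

Step 1. [(-4*(x + 4)) - 2 = -34] add 2: x sits inside (… - 2), so sub: -4*(x + 4) = -32.
Step 2. [-4*(x + 4) = -32] divide by the outer -4 ⇒ div: x + 4 = 8.
Step 3. [x + 4 = 8] peel the +4: subtract 4 from each side. So sub: x = 4.

Answer: x ∈ {4}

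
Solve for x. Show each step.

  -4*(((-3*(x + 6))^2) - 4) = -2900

Step 1. [-4*(((-3*(x + 6))^2) - 4) = -2900] LHS = -4·(…); ÷-4 both sides ⇒ div: ((-3*(x + 6))^2) - 4 = 725.
Step 2. [((-3*(x + 6))^2) - 4 = 725] 4 comes off first (add 4) ⇒ sub: (-3*(x + 6))^2 = 729.
Step 3. [(-3*(x + 6))^2 = 729] 729 ≥ 0, LHS is (·)² — take ±√, so sqrt: -3*(x + 6) = 27 or -27.
Step 4. [-3*(x + 6) = 27 or -27] -3·(inner) — divide through by -3, so div: x + 6 = -9 or 9.
Step 5. [x + 6 = -9 or 9] +6 is outermost — subtract 6 both sides ⇒ sub: x = -15 or 3.

Answer: x ∈ {-15, 3}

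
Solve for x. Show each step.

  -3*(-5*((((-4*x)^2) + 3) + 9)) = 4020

Step 1. [-3*(-5*((((-4*x)^2) + 3) + 9)) = 4020] -3 out front; divide by -3, so div: -5*((((-4*x)^2) + 3) + 9) = -1340.
Step 2. [-5*((((-4*x)^2) + 3) + 9) = -1340] LHS = -5·(…); ÷-5 both sides. So div: (((-4*x)^2) + 3) + 9 = 268.
Step 3. [(((-4*x)^2) + 3) + 9 = 268] peel the +9: subtract 9 from each side ⇒ sub: ((-4*x)^2) + 3 = 259.
Step 4. [((-4*x)^2) + 3 = 259] +3 is outermost — subtract 3 both sides. So sub: (-4*x)^2 = 256.
Step 5. [(-4*x)^2 = 256] √ both sides: 256 ≥ 0 gives two branches, so sqrt: -4*x = 16 or -16.
Step 6. [-4*x = 16 or -16] LHS = -4·(…); ÷-4 both sides, so div: x = -4 or 4.

Answer: x ∈ {-4, 4}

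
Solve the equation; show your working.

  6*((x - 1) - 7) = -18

Step 1. [6*((x - 1) - 7) = -18] leading coefficient 6: divide by 6 ⇒ div: (x - 1) - 7 = -3.
Step 2. [(x - 1) - 7 = -3] -7 is outermost — add 7 both sides, so sub: x - 1 = 4.
Step 3. [x - 1 = 4] add 1: x sits inside (… - 1), so sub: x = 5.

Answer: x ∈ {5}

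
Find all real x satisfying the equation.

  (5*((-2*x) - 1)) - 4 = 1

Step 1. [(5*((-2*x) - 1)) - 4 = 1] 4 comes off first (add 4) ⇒ sub: 5*((-2*x) - 1) = 5.
Step 2. [5*((-2*x) - 1) = 5] LHS = 5·(…); ÷5 both sides, so div: (-2*x) - 1 = 1.
Step 3. [(-2*x) - 1 = 1] add 1: x sits inside (… - 1) ⇒ sub: -2*x = 2.
Step 4. [-2*x = 2] -2·(inner) — divide through by -2, so div: x = -1.

Answer: x ∈ {-1}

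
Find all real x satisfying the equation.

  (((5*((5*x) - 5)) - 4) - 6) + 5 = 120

Step 1. [(((5*((5*x) - 5)) - 4) - 6) + 5 = 120] the outer +5 inverts by subtracting 5. So sub: ((5*((5*x) - 5)) - 4) - 6 = 115.
Step 2. [((5*((5*x) - 5)) - 4) - 6 = 115] 6 comes off first (add 6) ⇒ sub: (5*((5*x) - 5)) - 4 = 121.
Step 3. [(5*((5*x) - 5)) - 4 = 121] 4 comes off first (add 4), so sub: 5*((5*x) - 5) = 125.
Step 4. [5*((5*x) - 5) = 125] leading coefficient 5: divide by 5 ⇒ div: (5*x) - 5 = 25.
Step 5. [(5*x) - 5 = 25] add 5: x sits inside (… - 5), so sub: 5*x = 30.
Step 6. [5*x = 30] 5 out front; divide by 5 ⇒ div: x = 6.

Answer: x ∈ {6}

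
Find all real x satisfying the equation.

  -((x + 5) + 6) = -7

Step 1. [-((x + 5) + 6) = -7] flip signs both sides ⇒ neg: (x + 5) + 6 = 7.
Step 2. [(x + 5) + 6 = 7] subtract 6: x sits inside (… + 6) ⇒ sub: x + 5 = 1.
Step 3. [x + 5 = 1] peel the +5: subtract 5 from each side, so sub: x = -4.

Answer: x ∈ {-4}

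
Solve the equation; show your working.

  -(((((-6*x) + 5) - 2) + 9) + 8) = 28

Step 1. [-(((((-6*x) + 5) - 2) + 9) + 8) = 28] flip signs both sides ⇒ neg: ((((-6*x) + 5) - 2) + 9) + 8 = -28.
Step 2. [((((-6*x) + 5) - 2) + 9) + 8 = -28] 8 comes off first (subtract 8), so sub: (((-6*x) + 5) - 2) + 9 = -36.
Step 3. [(((-6*x) + 5) - 2) + 9 = -36] the outer +9 inverts by subtracting 9. So sub: ((-6*x) + 5) - 2 = -45.
Step 4. [((-6*x) + 5) - 2 = -45] -2 is outermost — add 2 both sides. So sub: (-6*x) + 5 = -43.
Step 5. [(-6*x) + 5 = -43] peel the +5: subtract 5 from each side, so sub: -6*x = -48.
Step 6. [-6*x = -48] leading coefficient -6: divide by -6, so div: x = 8.

Answer: x ∈ {8}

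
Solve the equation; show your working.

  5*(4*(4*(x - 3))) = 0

Step 1. [5*(4*(4*(x - 3))) = 0] leading coefficient 5: divide by 5 ⇒ div: 4*(4*(x - 3)) = 0.
Step 2. [4*(4*(x - 3)) = 0] divide by the outer 4 ⇒ div: 4*(x - 3) = 0.
Step 3. [4*(x - 3) = 0] LHS = 4·(…); ÷4 both sides, so div: x - 3 = 0.
Step 4. [x - 3 = 0] -3 is outermost — add 3 both sides, so sub: x = 3.

Answer: x ∈ {3}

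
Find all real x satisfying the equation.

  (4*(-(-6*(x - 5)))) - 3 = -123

Step 1. [(4*(-(-6*(x - 5)))) - 3 = -123] add 3: x sits inside (… - 3). So sub: 4*(-(-6*(x - 5))) = -120.
Step 2. [4*(-(-6*(x - 5))) = -120] leading coefficient 4: divide by 4. So div: -(-6*(x - 5)) = -30.
Step 3. [-(-6*(x - 5)) = -30] leading − — multiply by −1 ⇒ neg: -6*(x - 5) = 30.
Step 4. [-6*(x - 5) = 30] leading coefficient -6: divide by -6, so div: x - 5 = -5.
Step 5. [x - 5 = -5] 5 comes off first (add 5). So sub: x = 0.

Answer: x ∈ {0}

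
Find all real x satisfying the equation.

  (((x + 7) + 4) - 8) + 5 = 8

Step 1. [(((x + 7) + 4) - 8) + 5 = 8] subtract 5: x sits inside (… + 5). So sub: ((x + 7) + 4) - 8 = 3.
Step 2. [((x + 7) + 4) - 8 = 3] peel the -8: add 8 from each side. So sub: (x + 7) + 4 = 11.
Step 3. [(x + 7) + 4 = 11] 4 comes off first (subtract 4) ⇒ sub: x + 7 = 7.
Step 4. [x + 7 = 7] the outer +7 inverts by subtracting 7. So sub: x = 0.

Answer: x ∈ {0}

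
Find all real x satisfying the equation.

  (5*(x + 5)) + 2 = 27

Step 1. [(5*(x + 5)) + 2 = 27] +2 is outermost — subtract 2 both sides. So sub: 5*(x + 5) = 25.
Step 2. [5*(x + 5) = 25] divide by the outer 5. So div: x + 5 = 5.
Step 3. [x + 5 = 5] 5 comes off first (subtract 5) ⇒ sub: x = 0.

Answer: x ∈ {0}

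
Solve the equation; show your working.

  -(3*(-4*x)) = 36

Step 1. [-(3*(-4*x)) = 36] LHS negated; negate both sides ⇒ neg: 3*(-4*x) = -36.
Step 2. [3*(-4*x) = -36] divide by the outer 3. So div: -4*x = -12.
Step 3. [-4*x = -12] leading coefficient -4: divide by -4 ⇒ div: x = 3.

Answer: x ∈ {3}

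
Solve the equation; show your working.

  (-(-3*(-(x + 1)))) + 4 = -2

Step 1. [(-(-3*(-(x + 1)))) + 4 = -2] the outer +4 inverts by subtracting 4, so sub: -(-3*(-(x + 1))) = -6.
Step 2. [-(-3*(-(x + 1))) = -6] flip signs both sides. So neg: -3*(-(x + 1)) = 6.
Step 3. [-3*(-(x + 1)) = 6] divide by the outer -3, so div: -(x + 1) = -2.
Step 4. [-(x + 1) = -2] LHS negated; negate both sides ⇒ neg: x + 1 = 2.
Step 5. [x + 1 = 2] subtract 1: x sits inside (… + 1) ⇒ sub: x = 1.

Answer: x ∈ {1}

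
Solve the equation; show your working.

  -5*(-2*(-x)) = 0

Step 1. [-5*(-2*(-x)) = 0] divide by the outer -5. So div: -2*(-x) = 0.
Step 2. [-2*(-x) = 0] LHS = -2·(…); ÷-2 both sides ⇒ div: -x = 0.
Step 3. [-x = 0] leading − — multiply by −1, so neg: x = 0.

Answer: x ∈ {0}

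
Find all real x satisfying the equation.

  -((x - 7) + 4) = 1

Step 1. [-((x - 7) + 4) = 1] LHS negated; negate both sides, so neg: (x - 7) + 4 = -1.
Step 2. [(x - 7) + 4 = -1] subtract 4: x sits inside (… + 4). So sub: x - 7 = -5.
Step 3. [x - 7 = -5] add 7: x sits inside (… - 7) ⇒ sub: x = 2.

Answer: x ∈ {2}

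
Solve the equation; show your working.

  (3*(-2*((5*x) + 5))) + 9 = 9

Step 1. [(3*(-2*((5*x) + 5))) + 9 = 9] common factor 3 (LHS and 9) — divide through, so factor: (-2*((5*x) + 5)) + 3 = 3.
Step 2. [(-2*((5*x) + 5)) + 3 = 3] the outer +3 inverts by subtracting 3 ⇒ sub: -2*((5*x) + 5) = 0.
Step 3. [-2*((5*x) + 5) = 0] -2·(inner) — divide through by -2. So div: (5*x) + 5 = 0.
Step 4. [(5*x) + 5 = 0] subtract 5: x sits inside (… + 5) ⇒ sub: 5*x = -5.
Step 5. [5*x = -5] 5 out front; divide by 5, so div: x = -1.

Answer: x ∈ {-1}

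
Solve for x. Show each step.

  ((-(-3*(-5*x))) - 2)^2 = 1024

Step 1. [((-(-3*(-5*x))) - 2)^2 = 1024] 1024 ≥ 0, LHS is (·)² — take ±√. So sqrt: (-(-3*(-5*x))) - 2 = 32 or -32.
Step 2. [(-(-3*(-5*x))) - 2 = 32 or -32] the outer -2 inverts by adding 2 ⇒ sub: -(-3*(-5*x)) = 34 or -30.
Step 3. [-(-3*(-5*x)) = 34 or -30] leading − — multiply by −1. So neg: -3*(-5*x) = -34 or 30.
Step 4. [-3*(-5*x) = -34 or 30] LHS = -3·(…); ÷-3 both sides. So div: -5*x = 34/3 or -10.
Step 5. [-5*x = 34/3 or -10] -5 out front; divide by -5, so div: x = -34/15 or 2.

Answer: x ∈ {-34/15, 2}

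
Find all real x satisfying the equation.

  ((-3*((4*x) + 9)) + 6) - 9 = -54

Step 1. [((-3*((4*x) + 9)) + 6) - 9 = -54] peel the -9: add 9 from each side ⇒ sub: (-3*((4*x) + 9)) + 6 = -45.
Step 2. [(-3*((4*x) + 9)) + 6 = -45] -3 divides every term; factor it out ⇒ factor: ((4*x) + 9) - 2 = 15.
Step 3. [((4*x) + 9) - 2 = 15] -2 is outermost — add 2 both sides ⇒ sub: (4*x) + 9 = 17.
Step 4. [(4*x) + 9 = 17] 9 comes off first (subtract 9), so sub: 4*x = 8.
Step 5. [4*x = 8] leading coefficient 4: divide by 4, so div: x = 2.

Answer: x ∈ {2}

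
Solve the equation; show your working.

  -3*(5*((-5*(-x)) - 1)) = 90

Step 1. [-3*(5*((-5*(-x)) - 1)) = 90] -3·(inner) — divide through by -3 ⇒ div: 5*((-5*(-x)) - 1) = -30.
Step 2. [5*((-5*(-x)) - 1) = -30] leading coefficient 5: divide by 5. So div: (-5*(-x)) - 1 = -6.
Step 3. [(-5*(-x)) - 1 = -6] the outer -1 inverts by adding 1. So sub: -5*(-x) = -5.
Step 4. [-5*(-x) = -5] leading coefficient -5: divide by -5 ⇒ div: -x = 1.
Step 5. [-x = 1] flip signs both sides ⇒ neg: x = -1.

Answer: x ∈ {-1}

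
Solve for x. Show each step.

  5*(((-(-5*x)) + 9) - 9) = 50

Step 1. [5*(((-(-5*x)) + 9) - 9) = 50] divide by the outer 5 ⇒ div: ((-(-5*x)) + 9) - 9 = 10.
Step 2. [((-(-5*x)) + 9) - 9 = 10] 9 comes off first (add 9), so sub: (-(-5*x)) + 9 = 19.
Step 3. [(-(-5*x)) + 9 = 19] subtract 9: x sits inside (… + 9) ⇒ sub: -(-5*x) = 10.
Step 4. [-(-5*x) = 10] leading − — multiply by −1, so neg: -5*x = -10.
Step 5. [-5*x = -10] -5 out front; divide by -5. So div: x = 2.

Answer: x ∈ {2}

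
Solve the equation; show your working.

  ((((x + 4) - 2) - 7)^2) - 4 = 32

Step 1. [((((x + 4) - 2) - 7)^2) - 4 = 32] peel the -4: add 4 from each side ⇒ sub: (((x + 4) - 2) - 7)^2 = 36.
Step 2. [(((x + 4) - 2) - 7)^2 = 36] 36 ≥ 0, LHS is (·)² — take ±√. So sqrt: ((x + 4) - 2) - 7 = 6 or -6.
Step 3. [((x + 4) - 2) - 7 = 6 or -6] peel the -7: add 7 from each side, so sub: (x + 4) - 2 = 13 or 1.
Step 4. [(x + 4) - 2 = 13 or 1] peel the -2: add 2 from each side ⇒ sub: x + 4 = 15 or 3.
Step 5. [x + 4 = 15 or 3] 4 comes off first (subtract 4) ⇒ sub: x = 11 or -1.

Answer: x ∈ {-1, 11}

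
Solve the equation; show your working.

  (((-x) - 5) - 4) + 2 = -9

Step 1. [(((-x) - 5) - 4) + 2 = -9] peel the +2: subtract 2 from each side. So sub: ((-x) - 5) - 4 = -11.
Step 2. [((-x) - 5) - 4 = -11] -4 is outermost — add 4 both sides, so sub: (-x) - 5 = -7.
Step 3. [(-x) - 5 = -7] peel the -5: add 5 from each side ⇒ sub: -x = -2.
Step 4. [-x = -2] flip signs both sides. So neg: x = 2.

Answer: x ∈ {2}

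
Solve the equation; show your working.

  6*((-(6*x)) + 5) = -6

Step 1. [6*((-(6*x)) + 5) = -6] divide by the outer 6 ⇒ div: (-(6*x)) + 5 = -1.
Step 2. [(-(6*x)) + 5 = -1] +5 is outermost — subtract 5 both sides ⇒ sub: -(6*x) = -6.
Step 3. [-(6*x) = -6] flip signs both sides. So neg: 6*x = 6.
Step 4. [6*x = 6] leading coefficient 6: divide by 6, so div: x = 1.

Answer: x ∈ {1}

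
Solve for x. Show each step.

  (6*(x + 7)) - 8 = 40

Step 1. [(6*(x + 7)) - 8 = 40] 8 comes off first (add 8). So sub: 6*(x + 7) = 48.
Step 2. [6*(x + 7) = 48] 6 out front; divide by 6, so div: x + 7 = 8.
Step 3. [x + 7 = 8] +7 is outermost — subtract 7 both sides. So sub: x = 1.

Answer: x ∈ {1}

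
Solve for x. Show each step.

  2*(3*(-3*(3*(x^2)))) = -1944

Step 1. [2*(3*(-3*(3*(x^2)))) = -1944] leading coefficient 2: divide by 2. So div: 3*(-3*(3*(x^2))) = -972.
Step 2. [3*(-3*(3*(x^2))) = -972] divide by the outer 3, so div: -3*(3*(x^2)) = -324.
Step 3. [-3*(3*(x^2)) = -324] -3·(inner) — divide through by -3, so div: 3*(x^2) = 108.
Step 4. [3*(x^2) = 108] leading coefficient 3: divide by 3, so div: x^2 = 36.
Step 5. [x^2 = 36] 36 ≥ 0, LHS is (·)² — take ±√ ⇒ sqrt: x = 6 or -6.

Answer: x ∈ {-6, 6}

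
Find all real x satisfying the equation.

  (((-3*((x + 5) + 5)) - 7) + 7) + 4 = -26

Step 1. [(((-3*((x + 5) + 5)) - 7) + 7) + 4 = -26] peel the +4: subtract 4 from each side. So sub: ((-3*((x + 5) + 5)) - 7) + 7 = -30.
Step 2. [((-3*((x + 5) + 5)) - 7) + 7 = -30] 7 comes off first (subtract 7), so sub: (-3*((x + 5) + 5)) - 7 = -37.
Step 3. [(-3*((x + 5) + 5)) - 7 = -37] peel the -7: add 7 from each side, so sub: -3*((x + 5) + 5) = -30.
Step 4. [-3*((x + 5) + 5) = -30] -3·(inner) — divide through by -3. So div: (x + 5) + 5 = 10.
Step 5. [(x + 5) + 5 = 10] the outer +5 inverts by subtracting 5. So sub: x + 5 = 5.
Step 6. [x + 5 = 5] 5 comes off first (subtract 5) ⇒ sub: x = 0.

Answer: x ∈ {0}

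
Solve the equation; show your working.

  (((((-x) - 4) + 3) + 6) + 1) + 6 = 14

Step 1. [(((((-x) - 4) + 3) + 6) + 1) + 6 = 14] +6 is outermost — subtract 6 both sides ⇒ sub: ((((-x) - 4) + 3) + 6) + 1 = 8.
Step 2. [((((-x) - 4) + 3) + 6) + 1 = 8] subtract 1: x sits inside (… + 1), so sub: (((-x) - 4) + 3) + 6 = 7.
Step 3. [(((-x) - 4) + 3) + 6 = 7] subtract 6: x sits inside (… + 6), so sub: ((-x) - 4) + 3 = 1.
Step 4. [((-x) - 4) + 3 = 1] +3 is outermost — subtract 3 both sides. So sub: (-x) - 4 = -2.
Step 5. [(-x) - 4 = -2] 4 comes off first (add 4), so sub: -x = 2.
Step 6. [-x = 2] LHS negated; negate both sides, so neg: x = -2.

Answer: x ∈ {-2}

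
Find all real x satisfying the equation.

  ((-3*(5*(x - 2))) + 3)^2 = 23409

Step 1. [((-3*(5*(x - 2))) + 3)^2 = 23409] √ both sides: 23409 ≥ 0 gives two branches, so sqrt: (-3*(5*(x - 2))) + 3 = 153 or -153.
Step 2. [(-3*(5*(x - 2))) + 3 = 153 or -153] -3 divides every term; factor it out, so factor: (5*(x - 2)) - 1 = -51 or 51.
Step 3. [(5*(x - 2)) - 1 = -51 or 51] add 1: x sits inside (… - 1). So sub: 5*(x - 2) = -50 or 52.
Step 4. [5*(x - 2) = -50 or 52] 5 out front; divide by 5. So div: x - 2 = -10 or 52/5.
Step 5. [x - 2 = -10 or 52/5] -2 is outermost — add 2 both sides. So sub: x = -8 or 62/5.

Answer: x ∈ {-8, 62/5}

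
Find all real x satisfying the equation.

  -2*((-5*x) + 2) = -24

Step 1. [-2*((-5*x) + 2) = -24] divide by the outer -2, so div: (-5*x) + 2 = 12.
Step 2. [(-5*x) + 2 = 12] 2 comes off first (subtract 2). So sub: -5*x = 10.
Step 3. [-5*x = 10] -5 out front; divide by -5 ⇒ div: x = -2.

Answer: x ∈ {-2}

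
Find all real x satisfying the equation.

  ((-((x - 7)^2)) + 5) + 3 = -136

Step 1. [((-((x - 7)^2)) + 5) + 3 = -136] +3 is outermost — subtract 3 both sides ⇒ sub: (-((x - 7)^2)) + 5 = -139.
Step 2. [(-((x - 7)^2)) + 5 = -139] peel the +5: subtract 5 from each side, so sub: -((x - 7)^2) = -144.
Step 3. [-((x - 7)^2) = -144] LHS negated; negate both sides. So neg: (x - 7)^2 = 144.
Step 4. [(x - 7)^2 = 144] 144 ≥ 0, LHS is (·)² — take ±√. So sqrt: x - 7 = 12 or -12.
Step 5. [x - 7 = 12 or -12] peel the -7: add 7 from each side ⇒ sub: x = 19 or -5.

Answer: x ∈ {-5, 19}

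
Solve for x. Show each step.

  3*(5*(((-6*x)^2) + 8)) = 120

Step 1. [3*(5*(((-6*x)^2) + 8)) = 120] 3·(inner) — divide through by 3 ⇒ div: 5*(((-6*x)^2) + 8) = 40.
Step 2. [5*(((-6*x)^2) + 8) = 40] divide by the outer 5. So div: ((-6*x)^2) + 8 = 8.
Step 3. [((-6*x)^2) + 8 = 8] +8 is outermost — subtract 8 both sides ⇒ sub: (-6*x)^2 = 0.
Step 4. [(-6*x)^2 = 0] √ both sides: 0 ≥ 0 gives two branches, so sqrt: -6*x = 0.
Step 5. [-6*x = 0] divide by the outer -6 ⇒ div: x = 0.

Answer: x ∈ {0}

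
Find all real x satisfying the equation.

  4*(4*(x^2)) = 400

Step 1. [4*(4*(x^2)) = 400] leading coefficient 4: divide by 4. So div: 4*(x^2) = 100.
Step 2. [4*(x^2) = 100] 4 out front; divide by 4 ⇒ div: x^2 = 25.
Step 3. [x^2 = 25] √ both sides: 25 ≥ 0 gives two branches ⇒ sqrt: x = 5 or -5.

Answer: x ∈ {-5, 5}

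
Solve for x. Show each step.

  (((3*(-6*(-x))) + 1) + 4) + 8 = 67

Step 1. [(((3*(-6*(-x))) + 1) + 4) + 8 = 67] +8 is outermost — subtract 8 both sides, so sub: ((3*(-6*(-x))) + 1) + 4 = 59.
Step 2. [((3*(-6*(-x))) + 1) + 4 = 59] +4 is outermost — subtract 4 both sides ⇒ sub: (3*(-6*(-x))) + 1 = 55.
Step 3. [(3*(-6*(-x))) + 1 = 55] the outer +1 inverts by subtracting 1. So sub: 3*(-6*(-x)) = 54.
Step 4. [3*(-6*(-x)) = 54] divide by the outer 3, so div: -6*(-x) = 18.
Step 5. [-6*(-x) = 18] LHS = -6·(…); ÷-6 both sides. So div: -x = -3.
Step 6. [-x = -3] leading − — multiply by −1, so neg: x = 3.

Answer: x ∈ {3}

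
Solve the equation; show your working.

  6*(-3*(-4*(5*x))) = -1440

Step 1. [6*(-3*(-4*(5*x))) = -1440] divide by the outer 6. So div: -3*(-4*(5*x)) = -240.
Step 2. [-3*(-4*(5*x)) = -240] leading coefficient -3: divide by -3. So div: -4*(5*x) = 80.
Step 3. [-4*(5*x) = 80] leading coefficient -4: divide by -4, so div: 5*x = -20.
Step 4. [5*x = -20] divide by the outer 5 ⇒ div: x = -4.

Answer: x ∈ {-4}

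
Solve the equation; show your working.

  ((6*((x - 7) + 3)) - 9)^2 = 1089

Step 1. [((6*((x - 7) + 3)) - 9)^2 = 1089] √ both sides: 1089 ≥ 0 gives two branches. So sqrt: (6*((x - 7) + 3)) - 9 = 33 or -33.
Step 2. [(6*((x - 7) + 3)) - 9 = 33 or -33] the outer -9 inverts by adding 9 ⇒ sub: 6*((x - 7) + 3) = 42 or -24.
Step 3. [6*((x - 7) + 3) = 42 or -24] LHS = 6·(…); ÷6 both sides ⇒ div: (x - 7) + 3 = 7 or -4.
Step 4. [(x - 7) + 3 = 7 or -4] peel the +3: subtract 3 from each side. So sub: x - 7 = 4 or -7.
Step 5. [x - 7 = 4 or -7] the outer -7 inverts by adding 7 ⇒ sub: x = 11 or 0.

Answer: x ∈ {0, 11}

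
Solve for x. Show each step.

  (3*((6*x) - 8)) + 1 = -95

Step 1. [(3*((6*x) - 8)) + 1 = -95] the outer +1 inverts by subtracting 1. So sub: 3*((6*x) - 8) = -96.
Step 2. [3*((6*x) - 8) = -96] 3 out front; divide by 3 ⇒ div: (6*x) - 8 = -32.
Step 3. [(6*x) - 8 = -32] 8 comes off first (add 8) ⇒ sub: 6*x = -24.
Step 4. [6*x = -24] divide by the outer 6 ⇒ div: x = -4.

Answer: x ∈ {-4}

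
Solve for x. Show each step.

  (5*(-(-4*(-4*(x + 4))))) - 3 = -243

Step 1. [(5*(-(-4*(-4*(x + 4))))) - 3 = -243] the outer -3 inverts by adding 3, so sub: 5*(-(-4*(-4*(x + 4)))) = -240.
Step 2. [5*(-(-4*(-4*(x + 4)))) = -240] LHS = 5·(…); ÷5 both sides. So div: -(-4*(-4*(x + 4))) = -48.
Step 3. [-(-4*(-4*(x + 4))) = -48] leading − — multiply by −1, so neg: -4*(-4*(x + 4)) = 48.
Step 4. [-4*(-4*(x + 4)) = 48] divide by the outer -4. So div: -4*(x + 4) = -12.
Step 5. [-4*(x + 4) = -12] -4 out front; divide by -4 ⇒ div: x + 4 = 3.
Step 6. [x + 4 = 3] 4 comes off first (subtract 4), so sub: x = -1.

Answer: x ∈ {-1}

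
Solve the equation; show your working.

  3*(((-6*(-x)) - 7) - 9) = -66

Step 1. [3*(((-6*(-x)) - 7) - 9) = -66] LHS = 3·(…); ÷3 both sides, so div: ((-6*(-x)) - 7) - 9 = -22.
Step 2. [((-6*(-x)) - 7) - 9 = -22] peel the -9: add 9 from each side ⇒ sub: (-6*(-x)) - 7 = -13.
Step 3. [(-6*(-x)) - 7 = -13] -7 is outermost — add 7 both sides, so sub: -6*(-x) = -6.
Step 4. [-6*(-x) = -6] LHS = -6·(…); ÷-6 both sides. So div: -x = 1.
Step 5. [-x = 1] flip signs both sides ⇒ neg: x = -1.

Answer: x ∈ {-1}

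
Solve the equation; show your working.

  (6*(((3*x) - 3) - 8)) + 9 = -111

Step 1. [(6*(((3*x) - 3) - 8)) + 9 = -111] the outer +9 inverts by subtracting 9 ⇒ sub: 6*(((3*x) - 3) - 8) = -120.
Step 2. [6*(((3*x) - 3) - 8) = -120] leading coefficient 6: divide by 6. So div: ((3*x) - 3) - 8 = -20.
Step 3. [((3*x) - 3) - 8 = -20] 8 comes off first (add 8), so sub: (3*x) - 3 = -12.
Step 4. [(3*x) - 3 = -12] 3 comes off first (add 3), so sub: 3*x = -9.
Step 5. [3*x = -9] divide by the outer 3. So div: x = -3.

Answer: x ∈ {-3}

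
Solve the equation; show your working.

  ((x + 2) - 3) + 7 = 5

Step 1. [((x + 2) - 3) + 7 = 5] +7 is outermost — subtract 7 both sides ⇒ sub: (x + 2) - 3 = -2.
Step 2. [(x + 2) - 3 = -2] peel the -3: add 3 from each side, so sub: x + 2 = 1.
Step 3. [x + 2 = 1] +2 is outermost — subtract 2 both sides. So sub: x = -1.

Answer: x ∈ {-1}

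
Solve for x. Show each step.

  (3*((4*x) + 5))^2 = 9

Step 1. [(3*((4*x) + 5))^2 = 9] √ both sides: 9 ≥ 0 gives two branches ⇒ sqrt: 3*((4*x) + 5) = 3 or -3.
Step 2. [3*((4*x) + 5) = 3 or -3] leading coefficient 3: divide by 3, so div: (4*x) + 5 = 1 or -1.
Step 3. [(4*x) + 5 = 1 or -1] subtract 5: x sits inside (… + 5) ⇒ sub: 4*x = -4 or -6.
Step 4. [4*x = -4 or -6] LHS = 4·(…); ÷4 both sides ⇒ div: x = -1 or -3/2.

Answer: x ∈ {-3/2, -1}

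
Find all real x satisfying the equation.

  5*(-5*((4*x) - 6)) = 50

Step 1. [5*(-5*((4*x) - 6)) = 50] divide by the outer 5. So div: -5*((4*x) - 6) = 10.
Step 2. [-5*((4*x) - 6) = 10] LHS = -5·(…); ÷-5 both sides. So div: (4*x) - 6 = -2.
Step 3. [(4*x) - 6 = -2] the outer -6 inverts by adding 6, so sub: 4*x = 4.
Step 4. [4*x = 4] divide by the outer 4, so div: x = 1.

Answer: x ∈ {1}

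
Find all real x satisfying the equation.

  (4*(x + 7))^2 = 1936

Step 1. [(4*(x + 7))^2 = 1936] LHS squared, RHS 1936 ≥ 0: apply √ (±), so sqrt: 4*(x + 7) = 44 or -44.
Step 2. [4*(x + 7) = 44 or -44] divide by the outer 4. So div: x + 7 = 11 or -11.
Step 3. [x + 7 = 11 or -11] peel the +7: subtract 7 from each side. So sub: x = 4 or -18.

Answer: x ∈ {-18, 4}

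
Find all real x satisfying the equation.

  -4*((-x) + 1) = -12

Step 1. [-4*((-x) + 1) = -12] LHS = -4·(…); ÷-4 both sides. So div: (-x) + 1 = 3.
Step 2. [(-x) + 1 = 3] peel the +1: subtract 1 from each side. So sub: -x = 2.
Step 3. [-x = 2] LHS negated; negate both sides. So neg: x = -2.

Answer: x ∈ {-2}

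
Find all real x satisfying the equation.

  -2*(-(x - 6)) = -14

Step 1. [-2*(-(x - 6)) = -14] LHS = -2·(…); ÷-2 both sides. So div: -(x - 6) = 7.
Step 2. [-(x - 6) = 7] flip signs both sides ⇒ neg: x - 6 = -7.
Step 3. [x - 6 = -7] peel the -6: add 6 from each side. So sub: x = -1.

Answer: x ∈ {-1}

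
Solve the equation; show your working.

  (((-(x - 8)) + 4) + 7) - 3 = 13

Step 1. [(((-(x - 8)) + 4) + 7) - 3 = 13] the outer -3 inverts by adding 3. So sub: ((-(x - 8)) + 4) + 7 = 16.
Step 2. [((-(x - 8)) + 4) + 7 = 16] 7 comes off first (subtract 7). So sub: (-(x - 8)) + 4 = 9.
Step 3. [(-(x - 8)) + 4 = 9] peel the +4: subtract 4 from each side ⇒ sub: -(x - 8) = 5.
Step 4. [-(x - 8) = 5] LHS negated; negate both sides. So neg: x - 8 = -5.
Step 5. [x - 8 = -5] 8 comes off first (add 8) ⇒ sub: x = 3.

Answer: x ∈ {3}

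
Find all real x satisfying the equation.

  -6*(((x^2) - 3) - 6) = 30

Step 1. [-6*(((x^2) - 3) - 6) = 30] LHS = -6·(…); ÷-6 both sides. So div: ((x^2) - 3) - 6 = -5.
Step 2. [((x^2) - 3) - 6 = -5] add 6: x sits inside (… - 6). So sub: (x^2) - 3 = 1.
Step 3. [(x^2) - 3 = 1] the outer -3 inverts by adding 3 ⇒ sub: x^2 = 4.
Step 4. [x^2 = 4] √ both sides: 4 ≥ 0 gives two branches, so sqrt: x = 2 or -2.

Answer: x ∈ {-2, 2}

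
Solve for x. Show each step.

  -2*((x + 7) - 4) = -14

Step 1. [-2*((x + 7) - 4) = -14] divide by the outer -2, so div: (x + 7) - 4 = 7.
Step 2. [(x + 7) - 4 = 7] the outer -4 inverts by adding 4. So sub: x + 7 = 11.
Step 3. [x + 7 = 11] the outer +7 inverts by subtracting 7, so sub: x = 4.

Answer: x ∈ {4}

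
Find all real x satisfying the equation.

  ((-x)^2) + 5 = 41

Step 1. [((-x)^2) + 5 = 41] +5 is outermost — subtract 5 both sides. So sub: (-x)^2 = 36.
Step 2. [(-x)^2 = 36] LHS squared, RHS 36 ≥ 0: apply √ (±). So sqrt: -x = 6 or -6.
Step 3. [-x = 6 or -6] LHS negated; negate both sides. So neg: x = -6 or 6.

Answer: x ∈ {-6, 6}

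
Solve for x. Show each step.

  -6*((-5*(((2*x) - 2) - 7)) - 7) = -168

Step 1. [-6*((-5*(((2*x) - 2) - 7)) - 7) = -168] LHS = -6·(…); ÷-6 both sides. So div: (-5*(((2*x) - 2) - 7)) - 7 = 28.
Step 2. [(-5*(((2*x) - 2) - 7)) - 7 = 28] -7 is outermost — add 7 both sides. So sub: -5*(((2*x) - 2) - 7) = 35.
Step 3. [-5*(((2*x) - 2) - 7) = 35] divide by the outer -5, so div: ((2*x) - 2) - 7 = -7.
Step 4. [((2*x) - 2) - 7 = -7] the outer -7 inverts by adding 7, so sub: (2*x) - 2 = 0.
Step 5. [(2*x) - 2 = 0] 2 | LHS and 2 | 0: pull 2 out, so factor: x - 1 = 0.
Step 6. [x - 1 = 0] the outer -1 inverts by adding 1, so sub: x = 1.

Answer: x ∈ {1}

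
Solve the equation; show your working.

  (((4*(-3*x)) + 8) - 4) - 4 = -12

Step 1. [(((4*(-3*x)) + 8) - 4) - 4 = -12] the outer -4 inverts by adding 4, so sub: ((4*(-3*x)) + 8) - 4 = -8.
Step 2. [((4*(-3*x)) + 8) - 4 = -8] the outer -4 inverts by adding 4. So sub: (4*(-3*x)) + 8 = -4.
Step 3. [(4*(-3*x)) + 8 = -4] +8 is outermost — subtract 8 both sides, so sub: 4*(-3*x) = -12.
Step 4. [4*(-3*x) = -12] 4·(inner) — divide through by 4, so div: -3*x = -3.
Step 5. [-3*x = -3] LHS = -3·(…); ÷-3 both sides. So div: x = 1.

Answer: x ∈ {1}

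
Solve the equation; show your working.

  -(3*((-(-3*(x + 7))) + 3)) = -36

Step 1. [-(3*((-(-3*(x + 7))) + 3)) = -36] LHS negated; negate both sides. So neg: 3*((-(-3*(x + 7))) + 3) = 36.
Step 2. [3*((-(-3*(x + 7))) + 3) = 36] leading coefficient 3: divide by 3. So div: (-(-3*(x + 7))) + 3 = 12.
Step 3. [(-(-3*(x + 7))) + 3 = 12] the outer +3 inverts by subtracting 3. So sub: -(-3*(x + 7)) = 9.
Step 4. [-(-3*(x + 7)) = 9] leading − — multiply by −1, so neg: -3*(x + 7) = -9.
Step 5. [-3*(x + 7) = -9] -3·(inner) — divide through by -3, so div: x + 7 = 3.
Step 6. [x + 7 = 3] +7 is outermost — subtract 7 both sides. So sub: x = -4.

Answer: x ∈ {-4}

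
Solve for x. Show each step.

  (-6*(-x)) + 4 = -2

Step 1. [(-6*(-x)) + 4 = -2] +4 is outermost — subtract 4 both sides ⇒ sub: -6*(-x) = -6.
Step 2. [-6*(-x) = -6] LHS = -6·(…); ÷-6 both sides ⇒ div: -x = 1.
Step 3. [-x = 1] flip signs both sides ⇒ neg: x = -1.

Answer: x ∈ {-1}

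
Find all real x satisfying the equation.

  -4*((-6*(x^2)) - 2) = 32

Step 1. [-4*((-6*(x^2)) - 2) = 32] divide by the outer -4, so div: (-6*(x^2)) - 2 = -8.
Step 2. [(-6*(x^2)) - 2 = -8] -2 is outermost — add 2 both sides, so sub: -6*(x^2) = -6.
Step 3. [-6*(x^2) = -6] -6·(inner) — divide through by -6, so div: x^2 = 1.
Step 4. [x^2 = 1] √ both sides: 1 ≥ 0 gives two branches. So sqrt: x = 1 or -1.

Answer: x ∈ {-1, 1}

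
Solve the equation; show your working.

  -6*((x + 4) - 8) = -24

Step 1. [-6*((x + 4) - 8) = -24] -6 out front; divide by -6. So div: (x + 4) - 8 = 4.
Step 2. [(x + 4) - 8 = 4] peel the -8: add 8 from each side ⇒ sub: x + 4 = 12.
Step 3. [x + 4 = 12] +4 is outermost — subtract 4 both sides, so sub: x = 8.

Answer: x ∈ {8}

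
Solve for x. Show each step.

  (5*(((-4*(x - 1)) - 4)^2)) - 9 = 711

Step 1. [(5*(((-4*(x - 1)) - 4)^2)) - 9 = 711] add 9: x sits inside (… - 9), so sub: 5*(((-4*(x - 1)) - 4)^2) = 720.
Step 2. [5*(((-4*(x - 1)) - 4)^2) = 720] divide by the outer 5, so div: ((-4*(x - 1)) - 4)^2 = 144.
Step 3. [((-4*(x - 1)) - 4)^2 = 144] √ both sides: 144 ≥ 0 gives two branches. So sqrt: (-4*(x - 1)) - 4 = 12 or -12.
Step 4. [(-4*(x - 1)) - 4 = 12 or -12] -4 divides every term; factor it out ⇒ factor: (x - 1) + 1 = -3 or 3.
Step 5. [(x - 1) + 1 = -3 or 3] the outer +1 inverts by subtracting 1. So sub: x - 1 = -4 or 2.
Step 6. [x - 1 = -4 or 2] -1 is outermost — add 1 both sides. So sub: x = -3 or 3.

Answer: x ∈ {-3, 3}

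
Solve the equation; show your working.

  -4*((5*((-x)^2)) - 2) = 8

Step 1. [-4*((5*((-x)^2)) - 2) = 8] divide by the outer -4, so div: (5*((-x)^2)) - 2 = -2.
Step 2. [(5*((-x)^2)) - 2 = -2] the outer -2 inverts by adding 2 ⇒ sub: 5*((-x)^2) = 0.
Step 3. [5*((-x)^2) = 0] divide by the outer 5. So div: (-x)^2 = 0.
Step 4. [(-x)^2 = 0] LHS squared, RHS 0 ≥ 0: apply √ (±). So sqrt: -x = 0.
Step 5. [-x = 0] leading − — multiply by −1 ⇒ neg: x = 0.

Answer: x ∈ {0}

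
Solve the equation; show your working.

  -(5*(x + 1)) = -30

Step 1. [-(5*(x + 1)) = -30] LHS negated; negate both sides ⇒ neg: 5*(x + 1) = 30.
Step 2. [5*(x + 1) = 30] leading coefficient 5: divide by 5. So div: x + 1 = 6.
Step 3. [x + 1 = 6] the outer +1 inverts by subtracting 1. So sub: x = 5.

Answer: x ∈ {5}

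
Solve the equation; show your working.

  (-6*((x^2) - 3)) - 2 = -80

Step 1. [(-6*((x^2) - 3)) - 2 = -80] add 2: x sits inside (… - 2) ⇒ sub: -6*((x^2) - 3) = -78.
Step 2. [-6*((x^2) - 3) = -78] LHS = -6·(…); ÷-6 both sides. So div: (x^2) - 3 = 13.
Step 3. [(x^2) - 3 = 13] peel the -3: add 3 from each side, so sub: x^2 = 16.
Step 4. [x^2 = 16] √ both sides: 16 ≥ 0 gives two branches. So sqrt: x = 4 or -4.

Answer: x ∈ {-4, 4}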